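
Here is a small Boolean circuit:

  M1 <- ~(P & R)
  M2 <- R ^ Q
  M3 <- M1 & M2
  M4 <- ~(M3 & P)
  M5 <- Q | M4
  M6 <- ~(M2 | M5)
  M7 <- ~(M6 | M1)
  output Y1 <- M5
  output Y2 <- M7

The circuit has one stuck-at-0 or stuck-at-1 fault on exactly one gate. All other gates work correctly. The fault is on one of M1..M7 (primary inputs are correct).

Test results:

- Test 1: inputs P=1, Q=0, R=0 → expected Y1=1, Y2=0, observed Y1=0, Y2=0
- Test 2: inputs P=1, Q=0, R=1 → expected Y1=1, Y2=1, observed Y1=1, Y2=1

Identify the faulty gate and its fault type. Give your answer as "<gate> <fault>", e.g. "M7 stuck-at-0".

M2 stuck-at-1

Fault-free values for test 1 (P=1, Q=0, R=0): M1=1, M2=0, M3=0, M4=1, M5=1, M6=0, M7=0, giving Y1=1, Y2=0. Observed Y1=0, Y2=0.
Test 1: faults giving observed Y1=0, Y2=0 are {M2 stuck-at-1, M3 stuck-at-1, M4 stuck-at-0, M5 stuck-at-0}.
Test 2 (P=1, Q=0, R=1): fault-free M1=0, M2=1, M3=0, M4=1, M5=1, M6=0, M7=1 → Y1=1, Y2=1; observed Y1=1, Y2=1. Eliminates M3 stuck-at-1, M4 stuck-at-0, M5 stuck-at-0.
Only M2 stuck-at-1 is consistent with every test.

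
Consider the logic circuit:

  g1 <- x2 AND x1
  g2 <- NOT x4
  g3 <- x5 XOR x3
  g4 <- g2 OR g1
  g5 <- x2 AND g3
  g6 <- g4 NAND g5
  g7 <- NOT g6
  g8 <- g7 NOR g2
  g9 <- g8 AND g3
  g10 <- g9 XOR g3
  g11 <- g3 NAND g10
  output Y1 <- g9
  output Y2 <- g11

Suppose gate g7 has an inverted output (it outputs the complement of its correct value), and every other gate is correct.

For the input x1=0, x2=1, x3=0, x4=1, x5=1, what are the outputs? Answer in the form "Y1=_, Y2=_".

Y1=0, Y2=0

Propagate with g7 forced: g1=0, g2=0, g3=1, g4=0, g5=1, g6=1, g7=1 [inverted output], g8=0, g9=0, g10=1, g11=0.
So the outputs are Y1=0, Y2=0. (Without the fault they would be Y1=1, Y2=1.)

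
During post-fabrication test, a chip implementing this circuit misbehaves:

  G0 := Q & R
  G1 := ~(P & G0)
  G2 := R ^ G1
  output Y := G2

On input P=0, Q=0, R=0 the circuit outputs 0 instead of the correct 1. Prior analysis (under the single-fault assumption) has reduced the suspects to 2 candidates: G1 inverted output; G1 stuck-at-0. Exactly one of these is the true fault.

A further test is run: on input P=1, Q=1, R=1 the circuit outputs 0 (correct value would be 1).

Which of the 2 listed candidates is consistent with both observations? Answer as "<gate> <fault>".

Evaluate each candidate on input P=1, Q=1, R=1:
  G1 inverted output: G0=1, G1=1 [inverted output], G2=0 → 0 — matches
  G1 stuck-at-0: G0=1, G1=0 [stuck-at-0], G2=1 → 1 — eliminated
Only G1 inverted output reproduces the observed 0.

G1 inverted output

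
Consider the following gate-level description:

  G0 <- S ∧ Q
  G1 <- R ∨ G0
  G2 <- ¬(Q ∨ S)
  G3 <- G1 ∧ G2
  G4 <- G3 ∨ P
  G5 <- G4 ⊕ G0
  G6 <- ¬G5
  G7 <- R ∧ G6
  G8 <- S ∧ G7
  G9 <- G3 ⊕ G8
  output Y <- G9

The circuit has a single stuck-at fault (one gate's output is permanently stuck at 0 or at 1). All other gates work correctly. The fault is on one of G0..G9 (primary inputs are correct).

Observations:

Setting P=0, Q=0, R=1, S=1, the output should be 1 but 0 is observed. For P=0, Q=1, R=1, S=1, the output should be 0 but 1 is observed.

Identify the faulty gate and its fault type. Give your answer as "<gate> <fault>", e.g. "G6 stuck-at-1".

Fault-free values for test 1 (P=0, Q=0, R=1, S=1): G0=0, G1=1, G2=0, G3=0, G4=0, G5=0, G6=1, G7=1, G8=1, G9=1, giving Y=1. Observed 0.
Test 1: faults giving observed 0 are {G0 stuck-at-1, G4 stuck-at-1, G5 stuck-at-1, G6 stuck-at-0, G7 stuck-at-0, G8 stuck-at-0, G9 stuck-at-0}.
Test 2 (P=0, Q=1, R=1, S=1): fault-free G0=1, G1=1, G2=0, G3=0, G4=0, G5=1, G6=0, G7=0, G8=0, G9=0 → 0; observed 1. Eliminates G0 stuck-at-1, G5 stuck-at-1, G6 stuck-at-0, G7 stuck-at-0, G8 stuck-at-0, G9 stuck-at-0.
Only G4 stuck-at-1 is consistent with every test.

G4 stuck-at-1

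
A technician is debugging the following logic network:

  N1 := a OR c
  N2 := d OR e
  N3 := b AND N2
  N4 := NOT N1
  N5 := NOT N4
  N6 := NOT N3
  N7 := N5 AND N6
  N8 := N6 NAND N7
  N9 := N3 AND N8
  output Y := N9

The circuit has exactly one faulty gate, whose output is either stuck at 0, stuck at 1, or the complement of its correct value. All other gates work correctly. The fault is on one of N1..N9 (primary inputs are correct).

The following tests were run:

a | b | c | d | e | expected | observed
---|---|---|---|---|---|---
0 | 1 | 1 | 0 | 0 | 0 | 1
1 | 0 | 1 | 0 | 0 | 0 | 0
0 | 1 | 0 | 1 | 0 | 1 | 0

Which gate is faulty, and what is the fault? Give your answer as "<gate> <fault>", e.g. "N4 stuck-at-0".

N2 inverted output

Fault-free values for test 1 (a=0, b=1, c=1, d=0, e=0): N1=1, N2=0, N3=0, N4=0, N5=1, N6=1, N7=1, N8=0, N9=0, giving Y=0. Observed 1.
Test 1: faults giving observed 1 are {N2 stuck-at-1, N2 inverted output, N3 stuck-at-1, N3 inverted output, N9 stuck-at-1, N9 inverted output}.
Test 2 (a=1, b=0, c=1, d=0, e=0): fault-free N1=1, N2=0, N3=0, N4=0, N5=1, N6=1, N7=1, N8=0, N9=0 → 0; observed 0. Eliminates N3 stuck-at-1, N3 inverted output, N9 stuck-at-1, N9 inverted output.
Test 3 (a=0, b=1, c=0, d=1, e=0): fault-free N1=0, N2=1, N3=1, N4=1, N5=0, N6=0, N7=0, N8=1, N9=1 → 1; observed 0. Eliminates N2 stuck-at-1.
Only N2 inverted output is consistent with every test.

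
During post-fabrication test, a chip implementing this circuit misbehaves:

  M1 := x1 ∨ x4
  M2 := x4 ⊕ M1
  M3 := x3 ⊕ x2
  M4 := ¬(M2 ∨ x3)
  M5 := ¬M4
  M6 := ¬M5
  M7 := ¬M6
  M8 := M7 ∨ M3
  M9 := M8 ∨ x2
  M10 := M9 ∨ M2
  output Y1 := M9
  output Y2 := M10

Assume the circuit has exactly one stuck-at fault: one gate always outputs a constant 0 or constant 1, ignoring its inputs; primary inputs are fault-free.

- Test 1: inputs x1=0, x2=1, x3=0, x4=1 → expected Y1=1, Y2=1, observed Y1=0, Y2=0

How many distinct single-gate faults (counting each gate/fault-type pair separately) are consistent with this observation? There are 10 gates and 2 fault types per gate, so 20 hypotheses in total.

Fault-free: M1=1, M2=0, M3=1, M4=1, M5=0, M6=1, M7=0, M8=1, M9=1, M10=1 → Y1=1, Y2=1. Observed Y1=0, Y2=0.
  M1: none of the 2 fault types match ✗
  M2: none of the 2 fault types match ✗
  M3: none of the 2 fault types match ✗
  M4: none of the 2 fault types match ✗
  M5: none of the 2 fault types match ✗
  M6: none of the 2 fault types match ✗
  M7: none of the 2 fault types match ✗
  M8: none of the 2 fault types match ✗
  M9: stuck-at-0 ✓; others ✗
  M10: none of the 2 fault types match ✗
Consistent faults: {M9 stuck-at-0} — 1 in all.

1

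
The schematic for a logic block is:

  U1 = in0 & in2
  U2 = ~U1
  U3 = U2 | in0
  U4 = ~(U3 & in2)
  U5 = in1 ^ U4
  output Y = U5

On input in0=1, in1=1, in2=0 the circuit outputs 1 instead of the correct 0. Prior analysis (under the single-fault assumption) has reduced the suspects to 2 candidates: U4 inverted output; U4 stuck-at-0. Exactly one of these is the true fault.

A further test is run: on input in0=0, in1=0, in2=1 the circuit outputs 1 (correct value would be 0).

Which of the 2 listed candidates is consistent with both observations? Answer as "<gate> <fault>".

U4 inverted output

Evaluate each candidate on input in0=0, in1=0, in2=1:
  U4 inverted output: U1=0, U2=1, U3=1, U4=1 [inverted output], U5=1 → 1 — matches
  U4 stuck-at-0: U1=0, U2=1, U3=1, U4=0 [stuck-at-0], U5=0 → 0 — eliminated
Only U4 inverted output reproduces the observed 1.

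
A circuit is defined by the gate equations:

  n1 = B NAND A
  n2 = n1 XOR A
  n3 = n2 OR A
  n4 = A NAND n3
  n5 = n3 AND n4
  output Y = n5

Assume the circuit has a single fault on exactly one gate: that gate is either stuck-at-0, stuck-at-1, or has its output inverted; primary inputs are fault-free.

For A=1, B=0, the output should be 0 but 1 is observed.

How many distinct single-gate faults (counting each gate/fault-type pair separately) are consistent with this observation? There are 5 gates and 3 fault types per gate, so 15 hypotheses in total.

4

Fault-free: n1=1, n2=0, n3=1, n4=0, n5=0 → 0. Observed 1.
  n1: none of the 3 fault types match ✗
  n2: none of the 3 fault types match ✗
  n3: none of the 3 fault types match ✗
  n4: stuck-at-1, inverted output ✓; others ✗
  n5: stuck-at-1, inverted output ✓; others ✗
Consistent faults: {n4 stuck-at-1, n4 inverted output, n5 stuck-at-1, n5 inverted output} — 4 in all.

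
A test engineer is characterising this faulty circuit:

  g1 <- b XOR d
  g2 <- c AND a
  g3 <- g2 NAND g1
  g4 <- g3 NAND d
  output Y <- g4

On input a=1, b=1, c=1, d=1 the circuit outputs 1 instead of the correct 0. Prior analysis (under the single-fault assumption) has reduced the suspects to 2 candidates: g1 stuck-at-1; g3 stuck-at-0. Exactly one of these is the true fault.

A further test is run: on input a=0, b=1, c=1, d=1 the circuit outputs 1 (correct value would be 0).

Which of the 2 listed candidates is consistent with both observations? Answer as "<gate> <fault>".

g3 stuck-at-0

Evaluate each candidate on input a=0, b=1, c=1, d=1:
  g1 stuck-at-1: g1=1 [stuck-at-1], g2=0, g3=1, g4=0 → 0 — eliminated
  g3 stuck-at-0: g1=0, g2=0, g3=0 [stuck-at-0], g4=1 → 1 — matches
Only g3 stuck-at-0 reproduces the observed 1.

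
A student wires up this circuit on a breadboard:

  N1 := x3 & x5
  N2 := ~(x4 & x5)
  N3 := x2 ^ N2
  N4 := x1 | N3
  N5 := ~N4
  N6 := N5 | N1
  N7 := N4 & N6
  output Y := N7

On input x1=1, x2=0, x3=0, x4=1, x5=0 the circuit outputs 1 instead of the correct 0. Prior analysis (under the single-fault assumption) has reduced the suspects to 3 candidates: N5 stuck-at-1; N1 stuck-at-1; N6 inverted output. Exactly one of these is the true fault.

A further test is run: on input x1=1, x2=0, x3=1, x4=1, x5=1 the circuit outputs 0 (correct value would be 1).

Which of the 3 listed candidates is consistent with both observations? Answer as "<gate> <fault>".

N6 inverted output

Evaluate each candidate on input x1=1, x2=0, x3=1, x4=1, x5=1:
  N5 stuck-at-1: N1=1, N2=0, N3=0, N4=1, N5=1 [stuck-at-1], N6=1, N7=1 → 1 — eliminated
  N1 stuck-at-1: N1=1 [stuck-at-1], N2=0, N3=0, N4=1, N5=0, N6=1, N7=1 → 1 — eliminated
  N6 inverted output: N1=1, N2=0, N3=0, N4=1, N5=0, N6=0 [inverted output], N7=0 → 0 — matches
Only N6 inverted output reproduces the observed 0.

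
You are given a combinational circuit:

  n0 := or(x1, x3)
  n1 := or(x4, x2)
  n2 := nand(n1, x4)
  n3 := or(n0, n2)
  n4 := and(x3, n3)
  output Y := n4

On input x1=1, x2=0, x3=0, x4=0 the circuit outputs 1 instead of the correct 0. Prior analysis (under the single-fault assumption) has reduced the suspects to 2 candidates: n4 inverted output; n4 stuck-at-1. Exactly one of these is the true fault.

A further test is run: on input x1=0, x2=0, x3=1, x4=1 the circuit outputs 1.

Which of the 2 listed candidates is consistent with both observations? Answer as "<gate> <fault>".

n4 stuck-at-1

Evaluate each candidate on input x1=0, x2=0, x3=1, x4=1:
  n4 inverted output: n0=1, n1=1, n2=0, n3=1, n4=0 [inverted output] → 0 — eliminated
  n4 stuck-at-1: n0=1, n1=1, n2=0, n3=1, n4=1 [stuck-at-1] → 1 — matches
Only n4 stuck-at-1 reproduces the observed 1.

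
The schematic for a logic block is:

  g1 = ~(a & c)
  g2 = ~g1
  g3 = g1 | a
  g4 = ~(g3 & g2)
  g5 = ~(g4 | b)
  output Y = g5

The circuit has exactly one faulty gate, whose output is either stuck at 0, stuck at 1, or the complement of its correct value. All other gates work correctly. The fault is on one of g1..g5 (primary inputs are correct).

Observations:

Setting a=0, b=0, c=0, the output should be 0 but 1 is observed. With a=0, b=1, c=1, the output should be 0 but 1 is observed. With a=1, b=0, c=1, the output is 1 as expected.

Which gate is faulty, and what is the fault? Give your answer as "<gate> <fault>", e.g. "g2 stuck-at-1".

g5 stuck-at-1

Fault-free values for test 1 (a=0, b=0, c=0): g1=1, g2=0, g3=1, g4=1, g5=0, giving Y=0. Observed 1.
Test 1: faults giving observed 1 are {g2 stuck-at-1, g2 inverted output, g4 stuck-at-0, g4 inverted output, g5 stuck-at-1, g5 inverted output}.
Test 2 (a=0, b=1, c=1): fault-free g1=1, g2=0, g3=1, g4=1, g5=0 → 0; observed 1. Eliminates g2 stuck-at-1, g2 inverted output, g4 stuck-at-0, g4 inverted output.
Test 3 (a=1, b=0, c=1): fault-free g1=0, g2=1, g3=1, g4=0, g5=1 → 1; observed 1. Eliminates g5 inverted output.
Only g5 stuck-at-1 is consistent with every test.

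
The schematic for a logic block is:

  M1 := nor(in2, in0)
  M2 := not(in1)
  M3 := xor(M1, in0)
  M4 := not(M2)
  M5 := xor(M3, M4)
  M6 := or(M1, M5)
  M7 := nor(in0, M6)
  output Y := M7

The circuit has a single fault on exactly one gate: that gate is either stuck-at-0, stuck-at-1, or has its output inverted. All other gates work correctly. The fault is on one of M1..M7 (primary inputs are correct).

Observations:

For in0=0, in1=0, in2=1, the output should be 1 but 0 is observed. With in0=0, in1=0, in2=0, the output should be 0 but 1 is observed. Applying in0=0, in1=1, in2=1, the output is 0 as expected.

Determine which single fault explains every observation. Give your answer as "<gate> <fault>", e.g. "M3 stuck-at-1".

Fault-free values for test 1 (in0=0, in1=0, in2=1): M1=0, M2=1, M3=0, M4=0, M5=0, M6=0, M7=1, giving Y=1. Observed 0.
Test 1: faults giving observed 0 are {M1 stuck-at-1, M1 inverted output, M2 stuck-at-0, M2 inverted output, M3 stuck-at-1, M3 inverted output, M4 stuck-at-1, M4 inverted output, M5 stuck-at-1, M5 inverted output, M6 stuck-at-1, M6 inverted output, M7 stuck-at-0, M7 inverted output}.
Test 2 (in0=0, in1=0, in2=0): fault-free M1=1, M2=1, M3=1, M4=0, M5=1, M6=1, M7=0 → 0; observed 1. Eliminates M1 stuck-at-1, M2 stuck-at-0, M2 inverted output, M3 stuck-at-1, M3 inverted output, M4 stuck-at-1, M4 inverted output, M5 stuck-at-1, M5 inverted output, M6 stuck-at-1, M7 stuck-at-0.
Test 3 (in0=0, in1=1, in2=1): fault-free M1=0, M2=0, M3=0, M4=1, M5=1, M6=1, M7=0 → 0; observed 0. Eliminates M6 inverted output, M7 inverted output.
Only M1 inverted output is consistent with every test.

M1 inverted output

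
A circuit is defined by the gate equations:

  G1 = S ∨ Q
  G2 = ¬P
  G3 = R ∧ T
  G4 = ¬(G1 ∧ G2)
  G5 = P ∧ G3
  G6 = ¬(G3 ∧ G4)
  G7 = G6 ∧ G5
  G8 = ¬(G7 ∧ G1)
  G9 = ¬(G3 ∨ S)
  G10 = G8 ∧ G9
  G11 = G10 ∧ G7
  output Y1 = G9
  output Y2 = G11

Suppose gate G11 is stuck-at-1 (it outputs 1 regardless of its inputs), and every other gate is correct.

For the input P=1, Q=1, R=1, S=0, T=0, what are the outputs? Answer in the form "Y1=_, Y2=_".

Propagate with G11 forced: G1=1, G2=0, G3=0, G4=1, G5=0, G6=1, G7=0, G8=1, G9=1, G10=1, G11=1 [stuck-at-1].
So the outputs are Y1=1, Y2=1. (Without the fault they would be Y1=1, Y2=0.)

Y1=1, Y2=1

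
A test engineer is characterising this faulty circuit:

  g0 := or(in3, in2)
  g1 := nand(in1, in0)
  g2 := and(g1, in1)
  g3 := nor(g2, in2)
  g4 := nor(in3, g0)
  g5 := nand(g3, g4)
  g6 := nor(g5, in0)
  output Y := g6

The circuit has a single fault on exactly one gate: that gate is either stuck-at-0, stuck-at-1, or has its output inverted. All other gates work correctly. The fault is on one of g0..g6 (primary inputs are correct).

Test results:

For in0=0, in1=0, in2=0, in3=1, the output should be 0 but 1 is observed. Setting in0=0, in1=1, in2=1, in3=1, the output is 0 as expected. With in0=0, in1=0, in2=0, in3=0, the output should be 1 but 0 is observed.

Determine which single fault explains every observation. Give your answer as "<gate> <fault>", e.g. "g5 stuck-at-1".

Fault-free values for test 1 (in0=0, in1=0, in2=0, in3=1): g0=1, g1=1, g2=0, g3=1, g4=0, g5=1, g6=0, giving Y=0. Observed 1.
Test 1: faults giving observed 1 are {g4 stuck-at-1, g4 inverted output, g5 stuck-at-0, g5 inverted output, g6 stuck-at-1, g6 inverted output}.
Test 2 (in0=0, in1=1, in2=1, in3=1): fault-free g0=1, g1=1, g2=1, g3=0, g4=0, g5=1, g6=0 → 0; observed 0. Eliminates g5 stuck-at-0, g5 inverted output, g6 stuck-at-1, g6 inverted output.
Test 3 (in0=0, in1=0, in2=0, in3=0): fault-free g0=0, g1=1, g2=0, g3=1, g4=1, g5=0, g6=1 → 1; observed 0. Eliminates g4 stuck-at-1.
Only g4 inverted output is consistent with every test.

g4 inverted output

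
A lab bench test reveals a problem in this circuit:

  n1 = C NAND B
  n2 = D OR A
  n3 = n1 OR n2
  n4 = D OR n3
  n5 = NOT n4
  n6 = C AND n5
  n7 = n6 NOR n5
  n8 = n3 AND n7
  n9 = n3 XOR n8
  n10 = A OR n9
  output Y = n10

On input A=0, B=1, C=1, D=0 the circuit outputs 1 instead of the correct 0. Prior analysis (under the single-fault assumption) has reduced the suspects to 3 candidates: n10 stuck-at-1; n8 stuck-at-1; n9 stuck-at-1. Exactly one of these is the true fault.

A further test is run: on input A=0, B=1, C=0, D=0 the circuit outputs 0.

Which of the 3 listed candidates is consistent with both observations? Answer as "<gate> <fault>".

n8 stuck-at-1

Evaluate each candidate on input A=0, B=1, C=0, D=0:
  n10 stuck-at-1: n1=1, n2=0, n3=1, n4=1, n5=0, n6=0, n7=1, n8=1, n9=0, n10=1 [stuck-at-1] → 1 — eliminated
  n8 stuck-at-1: n1=1, n2=0, n3=1, n4=1, n5=0, n6=0, n7=1, n8=1 [stuck-at-1], n9=0, n10=0 → 0 — matches
  n9 stuck-at-1: n1=1, n2=0, n3=1, n4=1, n5=0, n6=0, n7=1, n8=1, n9=1 [stuck-at-1], n10=1 → 1 — eliminated
Only n8 stuck-at-1 reproduces the observed 0.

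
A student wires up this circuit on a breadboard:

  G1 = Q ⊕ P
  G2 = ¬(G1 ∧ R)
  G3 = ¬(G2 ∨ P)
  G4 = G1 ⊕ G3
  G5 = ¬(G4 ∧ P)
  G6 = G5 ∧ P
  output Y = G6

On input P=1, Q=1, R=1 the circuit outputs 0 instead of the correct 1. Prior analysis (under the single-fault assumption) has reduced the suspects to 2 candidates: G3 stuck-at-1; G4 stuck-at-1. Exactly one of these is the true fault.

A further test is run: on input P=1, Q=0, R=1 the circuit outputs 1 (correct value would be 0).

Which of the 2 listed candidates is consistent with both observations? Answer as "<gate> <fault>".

Evaluate each candidate on input P=1, Q=0, R=1:
  G3 stuck-at-1: G1=1, G2=0, G3=1 [stuck-at-1], G4=0, G5=1, G6=1 → 1 — matches
  G4 stuck-at-1: G1=1, G2=0, G3=0, G4=1 [stuck-at-1], G5=0, G6=0 → 0 — eliminated
Only G3 stuck-at-1 reproduces the observed 1.

G3 stuck-at-1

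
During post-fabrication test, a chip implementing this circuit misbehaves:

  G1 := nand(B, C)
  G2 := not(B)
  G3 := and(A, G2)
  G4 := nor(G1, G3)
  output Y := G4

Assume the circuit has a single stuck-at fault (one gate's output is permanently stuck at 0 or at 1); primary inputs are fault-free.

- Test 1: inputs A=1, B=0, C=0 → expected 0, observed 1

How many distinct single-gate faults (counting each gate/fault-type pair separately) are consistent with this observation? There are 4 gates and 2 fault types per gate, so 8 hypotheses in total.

Fault-free: G1=1, G2=1, G3=1, G4=0 → 0. Observed 1.
  G1 stuck-at-0: output 0 ✗
  G1 stuck-at-1: output 0 ✗
  G2 stuck-at-0: output 0 ✗
  G2 stuck-at-1: output 0 ✗
  G3 stuck-at-0: output 0 ✗
  G3 stuck-at-1: output 0 ✗
  G4 stuck-at-0: output 0 ✗
  G4 stuck-at-1: output 1 ✓
Consistent faults: {G4 stuck-at-1} — 1 in all.

1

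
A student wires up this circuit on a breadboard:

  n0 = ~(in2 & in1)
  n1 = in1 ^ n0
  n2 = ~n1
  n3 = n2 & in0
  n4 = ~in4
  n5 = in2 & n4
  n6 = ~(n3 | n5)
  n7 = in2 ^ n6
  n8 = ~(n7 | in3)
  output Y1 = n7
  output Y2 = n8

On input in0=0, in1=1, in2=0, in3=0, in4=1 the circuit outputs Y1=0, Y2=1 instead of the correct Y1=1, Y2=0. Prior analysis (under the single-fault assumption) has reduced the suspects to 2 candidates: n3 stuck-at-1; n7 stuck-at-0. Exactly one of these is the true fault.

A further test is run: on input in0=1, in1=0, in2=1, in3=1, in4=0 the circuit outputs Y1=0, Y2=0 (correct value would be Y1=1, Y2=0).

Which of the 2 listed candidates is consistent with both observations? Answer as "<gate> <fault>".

Evaluate each candidate on input in0=1, in1=0, in2=1, in3=1, in4=0:
  n3 stuck-at-1: n0=1, n1=1, n2=0, n3=1 [stuck-at-1], n4=1, n5=1, n6=0, n7=1, n8=0 → Y1=1, Y2=0 — eliminated
  n7 stuck-at-0: n0=1, n1=1, n2=0, n3=0, n4=1, n5=1, n6=0, n7=0 [stuck-at-0], n8=0 → Y1=0, Y2=0 — matches
Only n7 stuck-at-0 reproduces the observed Y1=0, Y2=0.

n7 stuck-at-0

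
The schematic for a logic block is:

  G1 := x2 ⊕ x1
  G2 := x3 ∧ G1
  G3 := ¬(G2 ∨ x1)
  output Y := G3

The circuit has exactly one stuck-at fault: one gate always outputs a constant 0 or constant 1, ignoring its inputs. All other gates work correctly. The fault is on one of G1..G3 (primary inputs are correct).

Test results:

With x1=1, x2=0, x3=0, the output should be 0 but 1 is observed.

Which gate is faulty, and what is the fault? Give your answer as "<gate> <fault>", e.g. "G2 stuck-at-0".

G3 stuck-at-1

Fault-free values for test 1 (x1=1, x2=0, x3=0): G1=1, G2=0, G3=0, giving Y=0. Observed 1.
Test 1: faults giving observed 1 are {G3 stuck-at-1}.
Only G3 stuck-at-1 is consistent with every test.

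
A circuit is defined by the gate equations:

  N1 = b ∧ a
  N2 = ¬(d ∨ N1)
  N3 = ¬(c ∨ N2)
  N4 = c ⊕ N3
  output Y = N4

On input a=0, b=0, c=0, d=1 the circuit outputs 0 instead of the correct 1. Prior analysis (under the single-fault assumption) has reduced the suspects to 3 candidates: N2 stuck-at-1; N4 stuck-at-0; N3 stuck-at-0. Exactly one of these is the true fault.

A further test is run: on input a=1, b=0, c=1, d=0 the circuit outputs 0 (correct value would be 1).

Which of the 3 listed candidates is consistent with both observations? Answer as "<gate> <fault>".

N4 stuck-at-0

Evaluate each candidate on input a=1, b=0, c=1, d=0:
  N2 stuck-at-1: N1=0, N2=1 [stuck-at-1], N3=0, N4=1 → 1 — eliminated
  N4 stuck-at-0: N1=0, N2=1, N3=0, N4=0 [stuck-at-0] → 0 — matches
  N3 stuck-at-0: N1=0, N2=1, N3=0 [stuck-at-0], N4=1 → 1 — eliminated
Only N4 stuck-at-0 reproduces the observed 0.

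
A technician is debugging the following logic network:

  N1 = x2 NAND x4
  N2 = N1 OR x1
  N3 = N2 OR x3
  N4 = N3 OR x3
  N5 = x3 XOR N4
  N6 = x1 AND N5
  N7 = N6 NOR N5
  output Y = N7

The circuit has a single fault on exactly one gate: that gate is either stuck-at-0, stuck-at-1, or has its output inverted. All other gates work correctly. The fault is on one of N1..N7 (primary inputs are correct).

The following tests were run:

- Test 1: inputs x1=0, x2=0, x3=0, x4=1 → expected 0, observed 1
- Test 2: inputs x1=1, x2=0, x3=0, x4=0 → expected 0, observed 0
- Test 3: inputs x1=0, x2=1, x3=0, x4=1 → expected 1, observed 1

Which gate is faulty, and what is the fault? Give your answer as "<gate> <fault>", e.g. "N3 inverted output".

Fault-free values for test 1 (x1=0, x2=0, x3=0, x4=1): N1=1, N2=1, N3=1, N4=1, N5=1, N6=0, N7=0, giving Y=0. Observed 1.
Test 1: faults giving observed 1 are {N1 stuck-at-0, N1 inverted output, N2 stuck-at-0, N2 inverted output, N3 stuck-at-0, N3 inverted output, N4 stuck-at-0, N4 inverted output, N5 stuck-at-0, N5 inverted output, N7 stuck-at-1, N7 inverted output}.
Test 2 (x1=1, x2=0, x3=0, x4=0): fault-free N1=1, N2=1, N3=1, N4=1, N5=1, N6=1, N7=0 → 0; observed 0. Eliminates N2 stuck-at-0, N2 inverted output, N3 stuck-at-0, N3 inverted output, N4 stuck-at-0, N4 inverted output, N5 stuck-at-0, N5 inverted output, N7 stuck-at-1, N7 inverted output.
Test 3 (x1=0, x2=1, x3=0, x4=1): fault-free N1=0, N2=0, N3=0, N4=0, N5=0, N6=0, N7=1 → 1; observed 1. Eliminates N1 inverted output.
Only N1 stuck-at-0 is consistent with every test.

N1 stuck-at-0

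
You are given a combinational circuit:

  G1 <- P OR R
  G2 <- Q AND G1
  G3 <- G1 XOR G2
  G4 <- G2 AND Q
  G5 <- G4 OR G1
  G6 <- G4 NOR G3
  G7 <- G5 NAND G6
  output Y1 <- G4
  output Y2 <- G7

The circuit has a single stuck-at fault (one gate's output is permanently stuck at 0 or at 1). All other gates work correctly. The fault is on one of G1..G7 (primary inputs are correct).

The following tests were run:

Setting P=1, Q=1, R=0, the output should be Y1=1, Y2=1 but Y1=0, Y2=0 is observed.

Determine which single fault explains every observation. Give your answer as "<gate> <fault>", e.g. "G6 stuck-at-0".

G4 stuck-at-0

Fault-free values for test 1 (P=1, Q=1, R=0): G1=1, G2=1, G3=0, G4=1, G5=1, G6=0, G7=1, giving Y1=1, Y2=1. Observed Y1=0, Y2=0.
Test 1: faults giving observed Y1=0, Y2=0 are {G4 stuck-at-0}.
Only G4 stuck-at-0 is consistent with every test.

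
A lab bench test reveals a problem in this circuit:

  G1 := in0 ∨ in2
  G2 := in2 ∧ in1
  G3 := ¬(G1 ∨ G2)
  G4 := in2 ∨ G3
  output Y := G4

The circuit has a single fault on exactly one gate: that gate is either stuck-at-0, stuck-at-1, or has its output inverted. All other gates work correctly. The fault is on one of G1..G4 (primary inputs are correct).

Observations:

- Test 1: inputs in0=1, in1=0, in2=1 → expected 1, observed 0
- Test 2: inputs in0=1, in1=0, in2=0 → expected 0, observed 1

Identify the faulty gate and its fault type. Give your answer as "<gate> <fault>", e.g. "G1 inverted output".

G4 inverted output

Fault-free values for test 1 (in0=1, in1=0, in2=1): G1=1, G2=0, G3=0, G4=1, giving Y=1. Observed 0.
Test 1: faults giving observed 0 are {G4 stuck-at-0, G4 inverted output}.
Test 2 (in0=1, in1=0, in2=0): fault-free G1=1, G2=0, G3=0, G4=0 → 0; observed 1. Eliminates G4 stuck-at-0.
Only G4 inverted output is consistent with every test.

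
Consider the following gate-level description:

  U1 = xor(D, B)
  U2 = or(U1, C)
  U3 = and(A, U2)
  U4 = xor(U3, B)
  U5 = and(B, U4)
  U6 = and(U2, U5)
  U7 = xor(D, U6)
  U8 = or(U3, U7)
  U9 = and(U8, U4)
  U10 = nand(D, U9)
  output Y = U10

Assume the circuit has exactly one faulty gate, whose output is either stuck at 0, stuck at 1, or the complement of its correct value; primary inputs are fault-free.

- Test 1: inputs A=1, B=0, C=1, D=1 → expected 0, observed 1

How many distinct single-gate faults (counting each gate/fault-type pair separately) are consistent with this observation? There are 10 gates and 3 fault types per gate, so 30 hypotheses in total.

Fault-free: U1=1, U2=1, U3=1, U4=1, U5=0, U6=0, U7=1, U8=1, U9=1, U10=0 → 0. Observed 1.
  U1: none of the 3 fault types match ✗
  U2: stuck-at-0, inverted output ✓; others ✗
  U3: stuck-at-0, inverted output ✓; others ✗
  U4: stuck-at-0, inverted output ✓; others ✗
  U5: none of the 3 fault types match ✗
  U6: none of the 3 fault types match ✗
  U7: none of the 3 fault types match ✗
  U8: stuck-at-0, inverted output ✓; others ✗
  U9: stuck-at-0, inverted output ✓; others ✗
  U10: stuck-at-1, inverted output ✓; others ✗
Consistent faults: {U2 stuck-at-0, U2 inverted output, U3 stuck-at-0, U3 inverted output, U4 stuck-at-0, U4 inverted output, U8 stuck-at-0, U8 inverted output, U9 stuck-at-0, U9 inverted output, U10 stuck-at-1, U10 inverted output} — 12 in all.

12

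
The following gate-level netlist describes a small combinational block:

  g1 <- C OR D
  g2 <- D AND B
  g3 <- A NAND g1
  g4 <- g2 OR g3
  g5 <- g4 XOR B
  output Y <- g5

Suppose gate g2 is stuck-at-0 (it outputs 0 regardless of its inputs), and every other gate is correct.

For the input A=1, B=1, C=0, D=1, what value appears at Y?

Propagate with g2 forced: g1=1, g2=0 [stuck-at-0], g3=0, g4=0, g5=1.
So Y = 1. (Without the fault it would be 0.)

1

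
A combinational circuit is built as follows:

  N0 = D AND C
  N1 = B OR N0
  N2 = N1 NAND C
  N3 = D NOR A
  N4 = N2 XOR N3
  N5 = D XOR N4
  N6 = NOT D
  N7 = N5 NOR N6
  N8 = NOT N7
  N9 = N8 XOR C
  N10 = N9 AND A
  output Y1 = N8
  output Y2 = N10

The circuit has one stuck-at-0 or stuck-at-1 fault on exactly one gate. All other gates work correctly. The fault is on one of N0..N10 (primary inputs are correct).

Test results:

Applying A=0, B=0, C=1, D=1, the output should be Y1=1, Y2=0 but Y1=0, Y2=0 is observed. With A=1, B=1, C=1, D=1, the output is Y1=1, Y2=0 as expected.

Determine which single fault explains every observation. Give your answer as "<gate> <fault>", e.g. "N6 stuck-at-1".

N0 stuck-at-0

Fault-free values for test 1 (A=0, B=0, C=1, D=1): N0=1, N1=1, N2=0, N3=0, N4=0, N5=1, N6=0, N7=0, N8=1, N9=0, N10=0, giving Y1=1, Y2=0. Observed Y1=0, Y2=0.
Test 1: faults giving observed Y1=0, Y2=0 are {N0 stuck-at-0, N1 stuck-at-0, N2 stuck-at-1, N3 stuck-at-1, N4 stuck-at-1, N5 stuck-at-0, N7 stuck-at-1, N8 stuck-at-0}.
Test 2 (A=1, B=1, C=1, D=1): fault-free N0=1, N1=1, N2=0, N3=0, N4=0, N5=1, N6=0, N7=0, N8=1, N9=0, N10=0 → Y1=1, Y2=0; observed Y1=1, Y2=0. Eliminates N1 stuck-at-0, N2 stuck-at-1, N3 stuck-at-1, N4 stuck-at-1, N5 stuck-at-0, N7 stuck-at-1, N8 stuck-at-0.
Only N0 stuck-at-0 is consistent with every test.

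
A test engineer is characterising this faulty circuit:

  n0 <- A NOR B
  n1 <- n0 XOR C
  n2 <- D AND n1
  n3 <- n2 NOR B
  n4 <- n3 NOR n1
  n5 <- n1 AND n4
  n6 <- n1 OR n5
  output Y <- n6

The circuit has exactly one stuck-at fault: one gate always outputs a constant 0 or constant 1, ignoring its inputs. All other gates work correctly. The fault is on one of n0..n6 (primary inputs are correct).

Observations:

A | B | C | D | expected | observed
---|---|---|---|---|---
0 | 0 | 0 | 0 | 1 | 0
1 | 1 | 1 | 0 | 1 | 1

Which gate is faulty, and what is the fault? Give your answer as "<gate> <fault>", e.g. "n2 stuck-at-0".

n0 stuck-at-0

Fault-free values for test 1 (A=0, B=0, C=0, D=0): n0=1, n1=1, n2=0, n3=1, n4=0, n5=0, n6=1, giving Y=1. Observed 0.
Test 1: faults giving observed 0 are {n0 stuck-at-0, n1 stuck-at-0, n6 stuck-at-0}.
Test 2 (A=1, B=1, C=1, D=0): fault-free n0=0, n1=1, n2=0, n3=0, n4=0, n5=0, n6=1 → 1; observed 1. Eliminates n1 stuck-at-0, n6 stuck-at-0.
Only n0 stuck-at-0 is consistent with every test.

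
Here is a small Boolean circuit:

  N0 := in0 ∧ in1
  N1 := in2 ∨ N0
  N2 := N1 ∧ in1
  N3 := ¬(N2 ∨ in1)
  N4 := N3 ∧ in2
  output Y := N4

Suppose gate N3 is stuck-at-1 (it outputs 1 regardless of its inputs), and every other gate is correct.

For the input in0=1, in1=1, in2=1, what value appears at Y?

Propagate with N3 forced: N0=1, N1=1, N2=1, N3=1 [stuck-at-1], N4=1.
So Y = 1. (Without the fault it would be 0.)

1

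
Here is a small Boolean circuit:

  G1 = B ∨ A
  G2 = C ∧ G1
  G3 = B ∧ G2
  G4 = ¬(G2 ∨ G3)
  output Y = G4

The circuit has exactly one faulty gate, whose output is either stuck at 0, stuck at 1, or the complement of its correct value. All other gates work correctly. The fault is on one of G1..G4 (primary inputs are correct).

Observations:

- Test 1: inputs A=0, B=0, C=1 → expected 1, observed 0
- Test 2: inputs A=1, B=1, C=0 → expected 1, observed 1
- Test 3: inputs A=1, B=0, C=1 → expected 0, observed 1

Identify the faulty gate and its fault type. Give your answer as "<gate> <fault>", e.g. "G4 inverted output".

G1 inverted output

Fault-free values for test 1 (A=0, B=0, C=1): G1=0, G2=0, G3=0, G4=1, giving Y=1. Observed 0.
Test 1: faults giving observed 0 are {G1 stuck-at-1, G1 inverted output, G2 stuck-at-1, G2 inverted output, G3 stuck-at-1, G3 inverted output, G4 stuck-at-0, G4 inverted output}.
Test 2 (A=1, B=1, C=0): fault-free G1=1, G2=0, G3=0, G4=1 → 1; observed 1. Eliminates G2 stuck-at-1, G2 inverted output, G3 stuck-at-1, G3 inverted output, G4 stuck-at-0, G4 inverted output.
Test 3 (A=1, B=0, C=1): fault-free G1=1, G2=1, G3=0, G4=0 → 0; observed 1. Eliminates G1 stuck-at-1.
Only G1 inverted output is consistent with every test.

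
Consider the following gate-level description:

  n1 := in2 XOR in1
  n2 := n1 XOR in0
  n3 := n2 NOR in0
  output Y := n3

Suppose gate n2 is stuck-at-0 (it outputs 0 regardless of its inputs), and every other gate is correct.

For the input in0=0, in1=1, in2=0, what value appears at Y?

Propagate with n2 forced: n1=1, n2=0 [stuck-at-0], n3=1.
So Y = 1. (Without the fault it would be 0.)

1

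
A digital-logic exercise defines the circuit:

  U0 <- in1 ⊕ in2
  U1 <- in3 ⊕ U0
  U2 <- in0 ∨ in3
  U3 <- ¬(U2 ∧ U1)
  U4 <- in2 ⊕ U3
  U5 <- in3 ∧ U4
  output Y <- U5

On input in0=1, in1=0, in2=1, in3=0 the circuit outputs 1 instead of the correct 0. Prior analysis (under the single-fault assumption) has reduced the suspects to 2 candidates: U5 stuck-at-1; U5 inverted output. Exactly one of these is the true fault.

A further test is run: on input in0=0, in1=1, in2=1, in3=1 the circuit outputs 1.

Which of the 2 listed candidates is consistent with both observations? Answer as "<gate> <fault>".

U5 stuck-at-1

Evaluate each candidate on input in0=0, in1=1, in2=1, in3=1:
  U5 stuck-at-1: U0=0, U1=1, U2=1, U3=0, U4=1, U5=1 [stuck-at-1] → 1 — matches
  U5 inverted output: U0=0, U1=1, U2=1, U3=0, U4=1, U5=0 [inverted output] → 0 — eliminated
Only U5 stuck-at-1 reproduces the observed 1.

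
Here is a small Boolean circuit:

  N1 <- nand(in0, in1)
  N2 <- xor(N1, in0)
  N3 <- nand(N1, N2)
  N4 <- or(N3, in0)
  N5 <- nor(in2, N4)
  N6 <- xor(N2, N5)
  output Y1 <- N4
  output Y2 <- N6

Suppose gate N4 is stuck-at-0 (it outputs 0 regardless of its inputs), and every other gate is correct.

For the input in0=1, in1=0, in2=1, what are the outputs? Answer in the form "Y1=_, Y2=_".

Y1=0, Y2=0

Propagate with N4 forced: N1=1, N2=0, N3=1, N4=0 [stuck-at-0], N5=0, N6=0.
So the outputs are Y1=0, Y2=0. (Without the fault they would be Y1=1, Y2=0.)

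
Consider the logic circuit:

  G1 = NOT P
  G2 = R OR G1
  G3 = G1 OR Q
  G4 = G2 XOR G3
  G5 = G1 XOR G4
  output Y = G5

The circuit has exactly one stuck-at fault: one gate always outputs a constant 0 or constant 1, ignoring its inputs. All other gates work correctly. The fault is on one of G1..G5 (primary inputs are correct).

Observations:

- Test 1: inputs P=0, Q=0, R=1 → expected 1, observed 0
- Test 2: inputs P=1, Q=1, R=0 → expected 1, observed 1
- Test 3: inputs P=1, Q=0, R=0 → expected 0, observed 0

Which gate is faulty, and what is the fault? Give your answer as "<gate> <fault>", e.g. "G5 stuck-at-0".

Fault-free values for test 1 (P=0, Q=0, R=1): G1=1, G2=1, G3=1, G4=0, G5=1, giving Y=1. Observed 0.
Test 1: faults giving observed 0 are {G2 stuck-at-0, G3 stuck-at-0, G4 stuck-at-1, G5 stuck-at-0}.
Test 2 (P=1, Q=1, R=0): fault-free G1=0, G2=0, G3=1, G4=1, G5=1 → 1; observed 1. Eliminates G3 stuck-at-0, G5 stuck-at-0.
Test 3 (P=1, Q=0, R=0): fault-free G1=0, G2=0, G3=0, G4=0, G5=0 → 0; observed 0. Eliminates G4 stuck-at-1.
Only G2 stuck-at-0 is consistent with every test.

G2 stuck-at-0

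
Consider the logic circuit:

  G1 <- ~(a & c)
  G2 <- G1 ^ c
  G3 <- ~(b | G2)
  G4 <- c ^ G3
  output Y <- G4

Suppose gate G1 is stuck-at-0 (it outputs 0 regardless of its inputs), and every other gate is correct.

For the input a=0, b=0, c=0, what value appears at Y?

Propagate with G1 forced: G1=0 [stuck-at-0], G2=0, G3=1, G4=1.
So Y = 1. (Without the fault it would be 0.)

1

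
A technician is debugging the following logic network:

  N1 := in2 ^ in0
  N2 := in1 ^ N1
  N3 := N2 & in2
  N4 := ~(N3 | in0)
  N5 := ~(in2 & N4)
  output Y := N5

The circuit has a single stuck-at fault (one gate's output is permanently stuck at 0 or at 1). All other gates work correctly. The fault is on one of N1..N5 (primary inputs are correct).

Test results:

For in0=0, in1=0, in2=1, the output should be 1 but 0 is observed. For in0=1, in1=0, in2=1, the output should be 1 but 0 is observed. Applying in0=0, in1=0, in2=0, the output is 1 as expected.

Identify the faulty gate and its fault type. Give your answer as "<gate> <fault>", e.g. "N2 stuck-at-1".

N4 stuck-at-1

Fault-free values for test 1 (in0=0, in1=0, in2=1): N1=1, N2=1, N3=1, N4=0, N5=1, giving Y=1. Observed 0.
Test 1: faults giving observed 0 are {N1 stuck-at-0, N2 stuck-at-0, N3 stuck-at-0, N4 stuck-at-1, N5 stuck-at-0}.
Test 2 (in0=1, in1=0, in2=1): fault-free N1=0, N2=0, N3=0, N4=0, N5=1 → 1; observed 0. Eliminates N1 stuck-at-0, N2 stuck-at-0, N3 stuck-at-0.
Test 3 (in0=0, in1=0, in2=0): fault-free N1=0, N2=0, N3=0, N4=1, N5=1 → 1; observed 1. Eliminates N5 stuck-at-0.
Only N4 stuck-at-1 is consistent with every test.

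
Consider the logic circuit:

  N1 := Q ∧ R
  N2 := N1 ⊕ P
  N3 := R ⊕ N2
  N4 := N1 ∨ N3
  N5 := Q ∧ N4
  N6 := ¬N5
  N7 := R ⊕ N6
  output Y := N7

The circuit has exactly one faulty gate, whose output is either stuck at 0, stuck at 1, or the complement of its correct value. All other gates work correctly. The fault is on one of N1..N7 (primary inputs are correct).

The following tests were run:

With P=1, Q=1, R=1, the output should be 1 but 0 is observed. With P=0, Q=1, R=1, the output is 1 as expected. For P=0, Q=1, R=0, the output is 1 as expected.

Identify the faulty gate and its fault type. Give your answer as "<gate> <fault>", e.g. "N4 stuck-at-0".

N1 stuck-at-0

Fault-free values for test 1 (P=1, Q=1, R=1): N1=1, N2=0, N3=1, N4=1, N5=1, N6=0, N7=1, giving Y=1. Observed 0.
Test 1: faults giving observed 0 are {N1 stuck-at-0, N1 inverted output, N4 stuck-at-0, N4 inverted output, N5 stuck-at-0, N5 inverted output, N6 stuck-at-1, N6 inverted output, N7 stuck-at-0, N7 inverted output}.
Test 2 (P=0, Q=1, R=1): fault-free N1=1, N2=1, N3=0, N4=1, N5=1, N6=0, N7=1 → 1; observed 1. Eliminates N4 stuck-at-0, N4 inverted output, N5 stuck-at-0, N5 inverted output, N6 stuck-at-1, N6 inverted output, N7 stuck-at-0, N7 inverted output.
Test 3 (P=0, Q=1, R=0): fault-free N1=0, N2=0, N3=0, N4=0, N5=0, N6=1, N7=1 → 1; observed 1. Eliminates N1 inverted output.
Only N1 stuck-at-0 is consistent with every test.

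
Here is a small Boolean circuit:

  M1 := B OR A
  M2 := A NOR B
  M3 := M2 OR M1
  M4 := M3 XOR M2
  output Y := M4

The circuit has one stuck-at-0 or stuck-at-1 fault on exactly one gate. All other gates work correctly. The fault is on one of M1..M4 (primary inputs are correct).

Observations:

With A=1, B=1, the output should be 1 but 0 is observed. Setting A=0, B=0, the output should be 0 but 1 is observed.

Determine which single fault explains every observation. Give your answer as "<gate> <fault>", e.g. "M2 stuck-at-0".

M3 stuck-at-0

Fault-free values for test 1 (A=1, B=1): M1=1, M2=0, M3=1, M4=1, giving Y=1. Observed 0.
Test 1: faults giving observed 0 are {M1 stuck-at-0, M2 stuck-at-1, M3 stuck-at-0, M4 stuck-at-0}.
Test 2 (A=0, B=0): fault-free M1=0, M2=1, M3=1, M4=0 → 0; observed 1. Eliminates M1 stuck-at-0, M2 stuck-at-1, M4 stuck-at-0.
Only M3 stuck-at-0 is consistent with every test.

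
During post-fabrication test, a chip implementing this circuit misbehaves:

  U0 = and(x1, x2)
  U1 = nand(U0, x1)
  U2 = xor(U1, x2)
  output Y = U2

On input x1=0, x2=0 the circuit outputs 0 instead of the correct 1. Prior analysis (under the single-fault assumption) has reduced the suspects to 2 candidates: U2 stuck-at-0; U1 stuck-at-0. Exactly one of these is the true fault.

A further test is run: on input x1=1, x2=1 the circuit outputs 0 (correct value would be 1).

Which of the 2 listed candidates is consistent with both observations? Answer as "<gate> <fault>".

U2 stuck-at-0

Evaluate each candidate on input x1=1, x2=1:
  U2 stuck-at-0: U0=1, U1=0, U2=0 [stuck-at-0] → 0 — matches
  U1 stuck-at-0: U0=1, U1=0 [stuck-at-0], U2=1 → 1 — eliminated
Only U2 stuck-at-0 reproduces the observed 0.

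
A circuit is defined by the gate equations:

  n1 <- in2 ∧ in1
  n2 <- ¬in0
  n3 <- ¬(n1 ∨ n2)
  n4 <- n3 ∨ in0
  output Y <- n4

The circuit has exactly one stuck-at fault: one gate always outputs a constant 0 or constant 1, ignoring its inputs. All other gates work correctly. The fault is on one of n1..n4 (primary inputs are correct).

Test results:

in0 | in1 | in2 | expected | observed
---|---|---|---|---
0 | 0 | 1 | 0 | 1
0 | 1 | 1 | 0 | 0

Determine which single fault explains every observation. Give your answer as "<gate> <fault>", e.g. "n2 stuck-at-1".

Fault-free values for test 1 (in0=0, in1=0, in2=1): n1=0, n2=1, n3=0, n4=0, giving Y=0. Observed 1.
Test 1: faults giving observed 1 are {n2 stuck-at-0, n3 stuck-at-1, n4 stuck-at-1}.
Test 2 (in0=0, in1=1, in2=1): fault-free n1=1, n2=1, n3=0, n4=0 → 0; observed 0. Eliminates n3 stuck-at-1, n4 stuck-at-1.
Only n2 stuck-at-0 is consistent with every test.

n2 stuck-at-0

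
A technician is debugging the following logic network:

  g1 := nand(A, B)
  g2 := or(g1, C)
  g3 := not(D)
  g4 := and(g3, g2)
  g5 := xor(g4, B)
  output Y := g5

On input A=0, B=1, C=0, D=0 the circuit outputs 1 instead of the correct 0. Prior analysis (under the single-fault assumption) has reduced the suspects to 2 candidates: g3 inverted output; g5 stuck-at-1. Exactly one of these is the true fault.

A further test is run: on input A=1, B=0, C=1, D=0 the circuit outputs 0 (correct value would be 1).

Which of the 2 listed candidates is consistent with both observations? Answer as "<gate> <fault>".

Evaluate each candidate on input A=1, B=0, C=1, D=0:
  g3 inverted output: g1=1, g2=1, g3=0 [inverted output], g4=0, g5=0 → 0 — matches
  g5 stuck-at-1: g1=1, g2=1, g3=1, g4=1, g5=1 [stuck-at-1] → 1 — eliminated
Only g3 inverted output reproduces the observed 0.

g3 inverted output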